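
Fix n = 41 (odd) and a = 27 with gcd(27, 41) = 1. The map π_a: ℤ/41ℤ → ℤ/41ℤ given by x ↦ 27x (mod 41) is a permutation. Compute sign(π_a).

-1

Orbit of 38 under x↦27x: [38, 1, 27, 32, 3, 40, 14]… (length divides ord_41(27)).
Cycle type of π: 8×5 + 1; total 6 cycles.
41 − 6 = 35 transpositions; sign(π) = (−1)^35 = -1.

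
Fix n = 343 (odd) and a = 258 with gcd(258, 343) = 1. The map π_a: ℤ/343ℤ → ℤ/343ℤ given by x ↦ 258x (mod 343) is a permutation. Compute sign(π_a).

Trace 211: π^k(211) = [211, 244, 183, 223, 253, 104, 78] for k=0..6.
Cycle type of π: 98×3 + 14×3 + 2×3 + 1; total 10 cycles.
With 10 cycles on 343 points, sign = (−1)^{343−10} = -1.
(258|343)_J = -1 (Zolotarev's lemma cross-check).

-1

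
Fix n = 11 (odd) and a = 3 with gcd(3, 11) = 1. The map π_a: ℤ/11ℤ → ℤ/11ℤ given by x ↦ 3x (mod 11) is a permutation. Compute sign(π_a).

+1

Start at x=5: 5 → 4 → 1 → 3 → 9 → 5 (one orbit).
Cycle type of π: 5×2 + 1; total 3 cycles.
n − c = 11 − 3 = 8; sign = (−1)^8 = +1.
Via Zolotarev, sign(π_{3}) = (3|11) = +1.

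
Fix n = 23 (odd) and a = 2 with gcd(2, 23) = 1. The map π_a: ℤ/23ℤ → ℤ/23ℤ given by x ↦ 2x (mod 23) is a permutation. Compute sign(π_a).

+1

Orbit of 8 under x↦2x: [8, 16, 9, 18, 13, 3, 6]… (length divides ord_23(2)).
The orbit structure of x ↦ 2x mod 23: 3 orbits of sizes [11, 11, 1].
Σ(ℓ_i−1) = 23−3 = 20; sign = (−1)^20 = +1.
Zolotarev: (2|23) = +1, matching the cycle-count sign.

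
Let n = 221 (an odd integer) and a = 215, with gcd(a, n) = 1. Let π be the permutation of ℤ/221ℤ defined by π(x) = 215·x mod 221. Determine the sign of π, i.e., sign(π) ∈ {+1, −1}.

+1

Trace 24: π^k(24) = [24, 77, 201, 120, 164, 121, 158] for k=0..6.
Cycle lengths of π_215 on ℤ/221ℤ: [48, 48, 48, 48, 16, 12, 1]; 7 cycles in total.
7 cycles on 221: each ℓ→(−1)^(ℓ−1), product (−1)^214 = +1.
Via Zolotarev, sign(π_{215}) = (215|221) = +1.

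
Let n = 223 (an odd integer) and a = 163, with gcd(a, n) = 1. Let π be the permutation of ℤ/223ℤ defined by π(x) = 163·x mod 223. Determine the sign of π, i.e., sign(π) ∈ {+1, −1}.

-1

Start at x=54: 54 → 105 → 167 → 15 → 215 → 34 → 190 → … (one orbit).
Cycle lengths of π_163 on ℤ/223ℤ: [74, 74, 74, 1]; 4 cycles in total.
223 − 4 = 219 transpositions; sign(π) = (−1)^219 = -1.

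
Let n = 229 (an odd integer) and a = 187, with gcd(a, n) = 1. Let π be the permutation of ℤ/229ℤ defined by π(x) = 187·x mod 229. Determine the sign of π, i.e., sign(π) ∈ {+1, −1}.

Trace 187: π^k(187) = [187, 161, 108, 44, 213, 214, 172] for k=0..6.
Decompose π into cycles: lengths [38, 38, 38, 38, 38, 38, 1] (7 cycles, including the fixed point 0).
sign(π) = (−1)^{n − #cycles} = (−1)^{229−7} = (−1)^222 = +1.

+1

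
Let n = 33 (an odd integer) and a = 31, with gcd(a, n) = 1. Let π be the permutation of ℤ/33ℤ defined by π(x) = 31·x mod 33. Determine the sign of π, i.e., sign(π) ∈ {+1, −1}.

Start at x=31: 31 → 4 → 25 → 16 → 1 → 31 (one orbit).
Cycle lengths of π_31 on ℤ/33ℤ: [5, 5, 5, 5, 5, 5, 1, 1, 1]; 9 cycles in total.
Σ(ℓ_i−1) = 33−9 = 24; sign = (−1)^24 = +1.

+1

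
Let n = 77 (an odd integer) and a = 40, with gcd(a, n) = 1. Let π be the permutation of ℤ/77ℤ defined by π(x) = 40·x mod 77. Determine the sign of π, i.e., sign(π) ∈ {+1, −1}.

+1

Start at x=71: 71 → 68 → 25 → 76 → 37 → 17 → 64 → … (one orbit).
Cycle type of π: 30×2 + 10 + 6 + 1; total 5 cycles.
77 − 5 = 72 transpositions; sign(π) = (−1)^72 = +1.
Via Zolotarev, sign(π_{40}) = (40|77) = +1.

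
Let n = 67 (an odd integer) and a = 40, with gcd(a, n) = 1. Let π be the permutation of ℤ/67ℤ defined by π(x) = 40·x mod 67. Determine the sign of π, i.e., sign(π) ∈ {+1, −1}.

Start at x=64: 64 → 14 → 24 → 22 → 9 → 25 → 62 → … (one orbit).
The orbit structure of x ↦ 40x mod 67: 7 orbits of sizes [11, 11, 11, 11, 11, 11, 1].
67 − 7 = 60 transpositions; sign(π) = (−1)^60 = +1.
The Jacobi symbol (40|67) = +1 (Zolotarev) agrees.

+1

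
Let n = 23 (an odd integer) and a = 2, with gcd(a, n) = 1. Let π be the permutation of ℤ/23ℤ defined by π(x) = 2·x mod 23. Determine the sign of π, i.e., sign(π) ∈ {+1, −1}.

+1

Start at x=16: 16 → 9 → 18 → 13 → 3 → 6 → 12 → … (one orbit).
Cycle type of π: 11×2 + 1; total 3 cycles.
23 − 3 = 20 transpositions; sign(π) = (−1)^20 = +1.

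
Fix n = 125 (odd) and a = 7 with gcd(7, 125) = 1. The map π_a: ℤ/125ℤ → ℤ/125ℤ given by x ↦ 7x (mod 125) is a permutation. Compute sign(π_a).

-1

Start at x=107: 107 → 124 → 118 → 76 → 32 → 99 → 68 → … (one orbit).
Cycle type of π: 20×5 + 4×6 + 1; total 12 cycles.
12 cycles on 125: each ℓ→(−1)^(ℓ−1), product (−1)^113 = -1.
The Jacobi symbol (7|125) = -1 (Zolotarev) agrees.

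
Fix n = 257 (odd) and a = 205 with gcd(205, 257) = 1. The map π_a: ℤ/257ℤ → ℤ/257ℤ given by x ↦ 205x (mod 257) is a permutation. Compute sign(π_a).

Trace 32: π^k(32) = [32, 135, 176, 100, 197, 36, 184] for k=0..6.
Cycle lengths of π_205 on ℤ/257ℤ: [128, 128, 1]; 3 cycles in total.
3 cycles on 257: each ℓ→(−1)^(ℓ−1), product (−1)^254 = +1.

+1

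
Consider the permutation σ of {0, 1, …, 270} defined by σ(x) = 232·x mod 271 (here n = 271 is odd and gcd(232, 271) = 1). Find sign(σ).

-1

Trace 216: π^k(216) = [216, 248, 84, 247, 123, 81, 93] for k=0..6.
Decompose π into cycles: lengths [90, 90, 90, 1] (4 cycles, including the fixed point 0).
4 cycles on 271: each ℓ→(−1)^(ℓ−1), product (−1)^267 = -1.
Zolotarev: (232|271) = -1, matching the cycle-count sign.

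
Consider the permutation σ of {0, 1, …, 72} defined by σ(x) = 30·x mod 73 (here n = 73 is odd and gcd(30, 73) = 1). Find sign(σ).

Orbit of 46 under x↦30x: [46, 66, 9, 51, 70, 56, 1]… (length divides ord_73(30)).
4 cycles of lengths [24, 24, 24, 1].
sign(π) = (−1)^{n − #cycles} = (−1)^{73−4} = (−1)^69 = -1.

-1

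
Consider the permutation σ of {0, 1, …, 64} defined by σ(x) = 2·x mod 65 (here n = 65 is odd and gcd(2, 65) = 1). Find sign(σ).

+1

Orbit of 49 under x↦2x: [49, 33, 1, 2, 4, 8, 16]… (length divides ord_65(2)).
The orbit structure of x ↦ 2x mod 65: 7 orbits of sizes [12, 12, 12, 12, 12, 4, 1].
n − c = 65 − 7 = 58; sign = (−1)^58 = +1.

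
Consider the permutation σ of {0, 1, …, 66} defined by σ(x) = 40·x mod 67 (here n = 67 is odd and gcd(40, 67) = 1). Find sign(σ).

+1

Start at x=9: 9 → 25 → 62 → 1 → 40 → 59 → 15 → … (one orbit).
7 cycles of lengths [11, 11, 11, 11, 11, 11, 1].
67 − 7 = 60 transpositions; sign(π) = (−1)^60 = +1.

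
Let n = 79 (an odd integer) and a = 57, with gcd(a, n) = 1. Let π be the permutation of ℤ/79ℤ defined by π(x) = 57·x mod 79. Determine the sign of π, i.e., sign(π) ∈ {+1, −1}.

-1

Orbit of 46 under x↦57x: [46, 15, 65, 71, 18, 78, 22]… (length divides ord_79(57)).
The orbit structure of x ↦ 57x mod 79: 4 orbits of sizes [26, 26, 26, 1].
4 cycles on 79: each ℓ→(−1)^(ℓ−1), product (−1)^75 = -1.
Via Zolotarev, sign(π_{57}) = (57|79) = -1.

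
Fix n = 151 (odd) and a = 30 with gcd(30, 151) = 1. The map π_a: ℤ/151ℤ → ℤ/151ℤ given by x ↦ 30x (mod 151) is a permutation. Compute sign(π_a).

-1

Start at x=7: 7 → 59 → 109 → 99 → 101 → 10 → 149 → … (one orbit).
Decompose π into cycles: lengths [150, 1] (2 cycles, including the fixed point 0).
With 2 cycles on 151 points, sign = (−1)^{151−2} = -1.
Via Zolotarev, sign(π_{30}) = (30|151) = -1.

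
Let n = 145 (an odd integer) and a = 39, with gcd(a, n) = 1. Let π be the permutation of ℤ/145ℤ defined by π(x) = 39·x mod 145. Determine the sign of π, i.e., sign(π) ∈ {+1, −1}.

-1

Orbit of 104 under x↦39x: [104, 141, 134, 6, 89, 136, 84]… (length divides ord_145(39)).
The orbit structure of x ↦ 39x mod 145: 8 orbits of sizes [28, 28, 28, 28, 28, 2, 2, 1].
145 − 8 = 137 transpositions; sign(π) = (−1)^137 = -1.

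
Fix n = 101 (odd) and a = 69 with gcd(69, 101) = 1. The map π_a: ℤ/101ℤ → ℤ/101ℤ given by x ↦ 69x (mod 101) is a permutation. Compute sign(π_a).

-1

Orbit of 100 under x↦69x: [100, 32, 87, 44, 6, 10, 84]… (length divides ord_101(69)).
π_69 has 6 disjoint cycles with lengths [20, 20, 20, 20, 20, 1] on {0,…,100}.
Σ(ℓ_i−1) = 101−6 = 95; sign = (−1)^95 = -1.
Via Zolotarev, sign(π_{69}) = (69|101) = -1.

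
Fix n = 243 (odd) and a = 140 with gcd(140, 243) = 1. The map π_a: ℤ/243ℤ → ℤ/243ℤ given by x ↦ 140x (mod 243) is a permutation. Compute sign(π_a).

-1

Start at x=4: 4 → 74 → 154 → 176 → 97 → 215 → 211 → … (one orbit).
Decompose π into cycles: lengths [162, 54, 18, 6, 2, 1] (6 cycles, including the fixed point 0).
Σ(ℓ_i−1) = 243−6 = 237; sign = (−1)^237 = -1.
The Jacobi symbol (140|243) = -1 (Zolotarev) agrees.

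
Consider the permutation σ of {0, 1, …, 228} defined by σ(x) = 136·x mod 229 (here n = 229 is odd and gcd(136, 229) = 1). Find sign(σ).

-1

Trace 4: π^k(4) = [4, 86, 17, 22, 15, 208, 121] for k=0..6.
4 cycles of lengths [76, 76, 76, 1].
4 cycles on 229: each ℓ→(−1)^(ℓ−1), product (−1)^225 = -1.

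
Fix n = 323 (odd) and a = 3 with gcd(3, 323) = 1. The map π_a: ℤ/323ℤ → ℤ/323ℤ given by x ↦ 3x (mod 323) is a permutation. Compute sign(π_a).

+1

Start at x=81: 81 → 243 → 83 → 249 → 101 → 303 → 263 → … (one orbit).
Cycle lengths of π_3 on ℤ/323ℤ: [144, 144, 18, 16, 1]; 5 cycles in total.
5 cycles on 323: each ℓ→(−1)^(ℓ−1), product (−1)^318 = +1.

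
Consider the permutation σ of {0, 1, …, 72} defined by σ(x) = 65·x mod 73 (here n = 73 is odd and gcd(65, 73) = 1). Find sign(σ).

+1

Orbit of 8 under x↦65x: [8, 9, 1, 65, 64, 72]… (length divides ord_73(65)).
Decompose π into cycles: lengths [6, 6, 6, 6, 6, 6, 6, 6, 6, 6, 6, 6, 1] (13 cycles, including the fixed point 0).
Σ(ℓ_i−1) = 73−13 = 60; sign = (−1)^60 = +1.
Via Zolotarev, sign(π_{65}) = (65|73) = +1.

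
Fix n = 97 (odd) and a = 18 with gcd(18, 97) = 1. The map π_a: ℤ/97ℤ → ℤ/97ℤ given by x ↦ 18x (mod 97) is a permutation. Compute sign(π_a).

+1

Orbit of 75 under x↦18x: [75, 89, 50, 27, 1, 18, 33]… (length divides ord_97(18)).
Decompose π into cycles: lengths [16, 16, 16, 16, 16, 16, 1] (7 cycles, including the fixed point 0).
7 cycles on 97: each ℓ→(−1)^(ℓ−1), product (−1)^90 = +1.
Check: (18/97) = +1 by Zolotarev.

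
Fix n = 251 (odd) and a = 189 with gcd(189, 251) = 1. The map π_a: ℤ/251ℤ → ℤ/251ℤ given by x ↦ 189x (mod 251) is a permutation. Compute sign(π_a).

+1

Start at x=190: 190 → 17 → 201 → 88 → 66 → 175 → 194 → … (one orbit).
π_189 has 3 disjoint cycles with lengths [125, 125, 1] on {0,…,250}.
n − c = 251 − 3 = 248; sign = (−1)^248 = +1.
Zolotarev: (189|251) = +1, matching the cycle-count sign.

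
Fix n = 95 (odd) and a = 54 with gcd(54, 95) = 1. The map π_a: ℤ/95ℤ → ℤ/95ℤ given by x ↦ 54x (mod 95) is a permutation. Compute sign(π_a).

+1

Trace 11: π^k(11) = [11, 24, 61, 64, 36, 44, 1] for k=0..6.
Cycle type of π: 18×4 + 9×2 + 2×2 + 1; total 9 cycles.
95 − 9 = 86 transpositions; sign(π) = (−1)^86 = +1.
Zolotarev: (54|95) = +1, matching the cycle-count sign.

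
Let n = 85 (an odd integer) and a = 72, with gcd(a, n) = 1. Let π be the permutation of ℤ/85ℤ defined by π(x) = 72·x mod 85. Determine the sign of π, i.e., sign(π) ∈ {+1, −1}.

Orbit of 1 under x↦72x: [1, 72, 84, 13]… (length divides ord_85(72)).
π_72 has 22 disjoint cycles with lengths [4, 4, 4, 4, 4, 4, 4, 4, 4, 4, 4, 4, 4, 4, 4, 4, 4, 4, 4, 4, 4, 1] on {0,…,84}.
n − c = 85 − 22 = 63; sign = (−1)^63 = -1.

-1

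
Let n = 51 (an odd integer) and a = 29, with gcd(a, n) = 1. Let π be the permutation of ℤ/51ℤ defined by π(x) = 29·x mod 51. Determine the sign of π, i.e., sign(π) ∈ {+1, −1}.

Orbit of 5 under x↦29x: [5, 43, 23, 4, 14, 49, 44]… (length divides ord_51(29)).
5 cycles of lengths [16, 16, 16, 2, 1].
Σ(ℓ_i−1) = 51−5 = 46; sign = (−1)^46 = +1.
Zolotarev: (29|51) = +1, matching the cycle-count sign.

+1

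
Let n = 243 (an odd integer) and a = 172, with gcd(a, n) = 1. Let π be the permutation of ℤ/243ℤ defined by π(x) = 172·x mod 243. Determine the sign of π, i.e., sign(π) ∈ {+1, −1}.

Orbit of 100 under x↦172x: [100, 190, 118, 127, 217, 145, 154]… (length divides ord_243(172)).
Cycle type of π: 27×6 + 9×6 + 3×6 + 1×9; total 27 cycles.
243 − 27 = 216 transpositions; sign(π) = (−1)^216 = +1.

+1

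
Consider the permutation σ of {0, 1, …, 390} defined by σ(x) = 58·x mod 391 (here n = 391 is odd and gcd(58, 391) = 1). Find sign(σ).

Trace 39: π^k(39) = [39, 307, 211, 117, 139, 242, 351] for k=0..6.
π_58 has 6 disjoint cycles with lengths [176, 176, 16, 11, 11, 1] on {0,…,390}.
Σ(ℓ_i−1) = 391−6 = 385; sign = (−1)^385 = -1.

-1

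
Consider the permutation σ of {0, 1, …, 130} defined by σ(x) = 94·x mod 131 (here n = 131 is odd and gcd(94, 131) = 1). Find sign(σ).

Orbit of 74 under x↦94x: [74, 13, 43, 112, 48, 58, 81]… (length divides ord_131(94)).
The orbit structure of x ↦ 94x mod 131: 3 orbits of sizes [65, 65, 1].
3 cycles on 131: each ℓ→(−1)^(ℓ−1), product (−1)^128 = +1.
(94|131)_J = +1 (Zolotarev's lemma cross-check).

+1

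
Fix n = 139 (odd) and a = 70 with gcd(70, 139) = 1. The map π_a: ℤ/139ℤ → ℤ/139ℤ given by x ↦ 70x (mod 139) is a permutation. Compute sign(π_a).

Orbit of 105 under x↦70x: [105, 122, 61, 100, 50, 25, 82]… (length divides ord_139(70)).
π_70 has 2 disjoint cycles with lengths [138, 1] on {0,…,138}.
n − c = 139 − 2 = 137; sign = (−1)^137 = -1.

-1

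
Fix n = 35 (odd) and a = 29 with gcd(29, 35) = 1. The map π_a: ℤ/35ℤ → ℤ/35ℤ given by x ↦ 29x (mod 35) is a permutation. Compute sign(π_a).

Trace 29: π^k(29) = [29, 1] for k=0..1.
The orbit structure of x ↦ 29x mod 35: 21 orbits of sizes [2, 2, 2, 2, 2, 2, 2, 2, 2, 2, 2, 2, 2, 2, 1, 1, 1, 1, 1, 1, 1].
With 21 cycles on 35 points, sign = (−1)^{35−21} = +1.
(29|35)_J = +1 (Zolotarev's lemma cross-check).

+1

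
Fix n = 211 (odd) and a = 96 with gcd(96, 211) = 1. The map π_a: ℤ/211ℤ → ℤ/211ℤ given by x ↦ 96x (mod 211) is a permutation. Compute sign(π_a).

Trace 183: π^k(183) = [183, 55, 5, 58, 82, 65, 121] for k=0..6.
π_96 has 7 disjoint cycles with lengths [35, 35, 35, 35, 35, 35, 1] on {0,…,210}.
n − c = 211 − 7 = 204; sign = (−1)^204 = +1.
The Jacobi symbol (96|211) = +1 (Zolotarev) agrees.

+1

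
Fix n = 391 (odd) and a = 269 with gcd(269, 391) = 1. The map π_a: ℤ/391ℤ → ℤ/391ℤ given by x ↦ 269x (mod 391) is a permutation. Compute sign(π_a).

-1

Trace 303: π^k(303) = [303, 179, 58, 353, 335, 185, 108] for k=0..6.
π_269 has 6 disjoint cycles with lengths [176, 176, 16, 11, 11, 1] on {0,…,390}.
n − c = 391 − 6 = 385; sign = (−1)^385 = -1.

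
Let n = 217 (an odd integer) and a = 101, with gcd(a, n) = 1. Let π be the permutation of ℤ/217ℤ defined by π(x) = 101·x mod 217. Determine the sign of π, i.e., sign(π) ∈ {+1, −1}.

Orbit of 190 under x↦101x: [190, 94, 163, 188, 109, 159, 1]… (length divides ord_217(101)).
Cycle lengths of π_101 on ℤ/217ℤ: [30, 30, 30, 30, 30, 30, 6, 5, 5, 5, 5, 5, 5, 1]; 14 cycles in total.
217 − 14 = 203 transpositions; sign(π) = (−1)^203 = -1.

-1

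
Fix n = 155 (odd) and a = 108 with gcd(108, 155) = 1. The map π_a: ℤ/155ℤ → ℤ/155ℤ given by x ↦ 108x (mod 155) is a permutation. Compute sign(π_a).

Trace 1: π^k(1) = [1, 108, 39, 27, 126, 123, 109] for k=0..6.
Decompose π into cycles: lengths [20, 20, 20, 20, 20, 20, 10, 10, 10, 4, 1] (11 cycles, including the fixed point 0).
sign(π) = (−1)^{n − #cycles} = (−1)^{155−11} = (−1)^144 = +1.
Check: (108/155) = +1 by Zolotarev.

+1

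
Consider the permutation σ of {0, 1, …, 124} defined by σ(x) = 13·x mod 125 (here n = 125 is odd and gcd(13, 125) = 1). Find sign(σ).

Orbit of 44 under x↦13x: [44, 72, 61, 43, 59, 17, 96]… (length divides ord_125(13)).
π_13 has 4 disjoint cycles with lengths [100, 20, 4, 1] on {0,…,124}.
With 4 cycles on 125 points, sign = (−1)^{125−4} = -1.
Zolotarev: (13|125) = -1, matching the cycle-count sign.

-1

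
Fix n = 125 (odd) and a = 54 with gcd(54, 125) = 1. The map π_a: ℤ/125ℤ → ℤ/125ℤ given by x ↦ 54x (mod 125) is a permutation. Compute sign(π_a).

+1

Trace 19: π^k(19) = [19, 26, 29, 66, 64, 81, 124] for k=0..6.
Cycle type of π: 50×2 + 10×2 + 2×2 + 1; total 7 cycles.
sign(π) = (−1)^{n − #cycles} = (−1)^{125−7} = (−1)^118 = +1.
Check: (54/125) = +1 by Zolotarev.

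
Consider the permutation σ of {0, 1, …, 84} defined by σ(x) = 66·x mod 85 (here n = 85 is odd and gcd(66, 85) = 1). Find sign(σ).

Orbit of 66 under x↦66x: [66, 21, 26, 16, 36, 81, 76]… (length divides ord_85(66)).
15 cycles of lengths [8, 8, 8, 8, 8, 8, 8, 8, 8, 8, 1, 1, 1, 1, 1].
Σ(ℓ_i−1) = 85−15 = 70; sign = (−1)^70 = +1.
Zolotarev: (66|85) = +1, matching the cycle-count sign.

+1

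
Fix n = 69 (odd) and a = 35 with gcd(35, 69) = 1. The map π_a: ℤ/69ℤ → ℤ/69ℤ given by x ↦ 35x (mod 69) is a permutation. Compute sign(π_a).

Orbit of 64 under x↦35x: [64, 32, 16, 8, 4, 2, 1]… (length divides ord_69(35)).
π_35 has 6 disjoint cycles with lengths [22, 22, 11, 11, 2, 1] on {0,…,68}.
Σ(ℓ_i−1) = 69−6 = 63; sign = (−1)^63 = -1.

-1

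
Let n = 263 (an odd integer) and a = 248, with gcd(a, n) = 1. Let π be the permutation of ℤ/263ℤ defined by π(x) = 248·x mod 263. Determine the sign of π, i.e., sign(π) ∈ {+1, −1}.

+1

Trace 249: π^k(249) = [249, 210, 6, 173, 35, 1, 248] for k=0..6.
The orbit structure of x ↦ 248x mod 263: 3 orbits of sizes [131, 131, 1].
n − c = 263 − 3 = 260; sign = (−1)^260 = +1.
Zolotarev: (248|263) = +1, matching the cycle-count sign.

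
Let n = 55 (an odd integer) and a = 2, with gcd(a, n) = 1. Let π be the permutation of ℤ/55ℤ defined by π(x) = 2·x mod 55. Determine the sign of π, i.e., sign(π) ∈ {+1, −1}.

Orbit of 26 under x↦2x: [26, 52, 49, 43, 31, 7, 14]… (length divides ord_55(2)).
Cycle lengths of π_2 on ℤ/55ℤ: [20, 20, 10, 4, 1]; 5 cycles in total.
55 − 5 = 50 transpositions; sign(π) = (−1)^50 = +1.
Check: (2/55) = +1 by Zolotarev.

+1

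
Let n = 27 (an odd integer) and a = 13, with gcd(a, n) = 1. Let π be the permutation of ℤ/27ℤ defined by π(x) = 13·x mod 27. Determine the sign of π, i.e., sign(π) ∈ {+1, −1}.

Start at x=16: 16 → 19 → 4 → 25 → 1 → 13 → 7 → … (one orbit).
Cycle type of π: 9×2 + 3×2 + 1×3; total 7 cycles.
n − c = 27 − 7 = 20; sign = (−1)^20 = +1.

+1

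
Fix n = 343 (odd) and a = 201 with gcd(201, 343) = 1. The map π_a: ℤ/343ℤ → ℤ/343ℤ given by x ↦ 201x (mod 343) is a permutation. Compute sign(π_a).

-1

Start at x=10: 10 → 295 → 299 → 74 → 125 → 86 → 136 → … (one orbit).
Decompose π into cycles: lengths [294, 42, 6, 1] (4 cycles, including the fixed point 0).
sign(π) = (−1)^{n − #cycles} = (−1)^{343−4} = (−1)^339 = -1.
Zolotarev: (201|343) = -1, matching the cycle-count sign.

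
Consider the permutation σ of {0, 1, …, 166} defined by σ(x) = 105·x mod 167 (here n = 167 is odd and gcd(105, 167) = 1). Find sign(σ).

Start at x=12: 12 → 91 → 36 → 106 → 108 → 151 → 157 → … (one orbit).
Cycle lengths of π_105 on ℤ/167ℤ: [166, 1]; 2 cycles in total.
Σ(ℓ_i−1) = 167−2 = 165; sign = (−1)^165 = -1.
(105|167)_J = -1 (Zolotarev's lemma cross-check).

-1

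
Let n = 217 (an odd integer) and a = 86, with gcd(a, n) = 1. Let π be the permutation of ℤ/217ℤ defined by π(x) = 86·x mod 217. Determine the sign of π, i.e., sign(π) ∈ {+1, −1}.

-1

Start at x=198: 198 → 102 → 92 → 100 → 137 → 64 → 79 → … (one orbit).
10 cycles of lengths [30, 30, 30, 30, 30, 30, 30, 3, 3, 1].
sign(π) = (−1)^{n − #cycles} = (−1)^{217−10} = (−1)^207 = -1.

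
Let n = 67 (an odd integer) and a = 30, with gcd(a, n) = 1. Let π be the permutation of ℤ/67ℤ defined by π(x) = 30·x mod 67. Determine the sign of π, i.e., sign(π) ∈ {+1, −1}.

-1

Start at x=30: 30 → 29 → 66 → 37 → 38 → 1 → 30 (one orbit).
Decompose π into cycles: lengths [6, 6, 6, 6, 6, 6, 6, 6, 6, 6, 6, 1] (12 cycles, including the fixed point 0).
n − c = 67 − 12 = 55; sign = (−1)^55 = -1.
Via Zolotarev, sign(π_{30}) = (30|67) = -1.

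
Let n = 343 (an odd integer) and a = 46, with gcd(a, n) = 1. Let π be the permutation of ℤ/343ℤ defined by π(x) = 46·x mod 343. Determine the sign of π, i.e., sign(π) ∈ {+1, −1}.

Start at x=282: 282 → 281 → 235 → 177 → 253 → 319 → 268 → … (one orbit).
7 cycles of lengths [147, 147, 21, 21, 3, 3, 1].
n − c = 343 − 7 = 336; sign = (−1)^336 = +1.
Zolotarev: (46|343) = +1, matching the cycle-count sign.

+1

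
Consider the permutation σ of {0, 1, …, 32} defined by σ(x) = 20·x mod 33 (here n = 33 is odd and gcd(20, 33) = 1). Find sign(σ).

-1

Start at x=26: 26 → 25 → 5 → 1 → 20 → 4 → 14 → … (one orbit).
The orbit structure of x ↦ 20x mod 33: 6 orbits of sizes [10, 10, 5, 5, 2, 1].
Σ(ℓ_i−1) = 33−6 = 27; sign = (−1)^27 = -1.
Zolotarev: (20|33) = -1, matching the cycle-count sign.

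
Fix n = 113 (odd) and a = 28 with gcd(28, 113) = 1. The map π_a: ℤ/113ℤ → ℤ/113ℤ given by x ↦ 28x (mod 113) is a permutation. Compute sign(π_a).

+1

Trace 28: π^k(28) = [28, 106, 30, 49, 16, 109, 1] for k=0..6.
Cycle lengths of π_28 on ℤ/113ℤ: [7, 7, 7, 7, 7, 7, 7, 7, 7, 7, 7, 7, 7, 7, 7, 7, 1]; 17 cycles in total.
n − c = 113 − 17 = 96; sign = (−1)^96 = +1.
Via Zolotarev, sign(π_{28}) = (28|113) = +1.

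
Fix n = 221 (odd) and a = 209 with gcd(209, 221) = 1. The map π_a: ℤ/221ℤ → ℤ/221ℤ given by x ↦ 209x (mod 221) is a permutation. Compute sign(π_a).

-1

Start at x=79: 79 → 157 → 105 → 66 → 92 → 1 → 209 → … (one orbit).
Cycle type of π: 16×13 + 1×13; total 26 cycles.
Σ(ℓ_i−1) = 221−26 = 195; sign = (−1)^195 = -1.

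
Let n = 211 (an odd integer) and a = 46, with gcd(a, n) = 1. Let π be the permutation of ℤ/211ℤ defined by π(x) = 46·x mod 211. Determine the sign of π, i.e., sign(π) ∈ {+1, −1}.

Trace 193: π^k(193) = [193, 16, 103, 96, 196, 154, 121] for k=0..6.
The orbit structure of x ↦ 46x mod 211: 3 orbits of sizes [105, 105, 1].
3 cycles on 211: each ℓ→(−1)^(ℓ−1), product (−1)^208 = +1.

+1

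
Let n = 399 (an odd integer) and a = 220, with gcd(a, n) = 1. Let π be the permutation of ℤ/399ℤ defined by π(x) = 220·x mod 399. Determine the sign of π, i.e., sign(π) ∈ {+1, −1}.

Trace 286: π^k(286) = [286, 277, 292, 1, 220, 121] for k=0..5.
Cycle lengths of π_220 on ℤ/399ℤ: [6, 6, 6, 6, 6, 6, 6, 6, 6, 6, 6, 6, 6, 6, 6, 6, 6, 6, 6, 6, 6, 6, 6, 6, 6, 6, 6, 6, 6, 6, 6, 6, 6, 6, 6, 6, 6, 6, 6, 6, 6, 6, 6, 6, 6, 6, 6, 6, 6, 6, 6, 6, 6, 6, 6, 6, 6, 3, 3, 3, 3, 3, 3, 3, 3, 3, 3, 3, 3, 3, 3, 3, 3, 3, 3, 1, 1, 1]; 78 cycles in total.
Σ(ℓ_i−1) = 399−78 = 321; sign = (−1)^321 = -1.
The Jacobi symbol (220|399) = -1 (Zolotarev) agrees.

-1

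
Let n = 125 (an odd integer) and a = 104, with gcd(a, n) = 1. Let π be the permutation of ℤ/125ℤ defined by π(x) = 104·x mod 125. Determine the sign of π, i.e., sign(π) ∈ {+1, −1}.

Trace 96: π^k(96) = [96, 109, 86, 69, 51, 54, 116] for k=0..6.
π_104 has 7 disjoint cycles with lengths [50, 50, 10, 10, 2, 2, 1] on {0,…,124}.
125 − 7 = 118 transpositions; sign(π) = (−1)^118 = +1.

+1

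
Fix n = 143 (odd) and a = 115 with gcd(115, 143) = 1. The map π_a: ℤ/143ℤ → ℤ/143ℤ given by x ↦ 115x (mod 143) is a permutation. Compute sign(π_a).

Trace 75: π^k(75) = [75, 45, 27, 102, 4, 31, 133] for k=0..6.
Cycle lengths of π_115 on ℤ/143ℤ: [60, 60, 12, 5, 5, 1]; 6 cycles in total.
Σ(ℓ_i−1) = 143−6 = 137; sign = (−1)^137 = -1.
Via Zolotarev, sign(π_{115}) = (115|143) = -1.

-1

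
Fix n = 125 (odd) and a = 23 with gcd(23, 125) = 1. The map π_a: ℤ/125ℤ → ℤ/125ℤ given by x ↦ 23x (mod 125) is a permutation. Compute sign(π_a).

-1

Trace 91: π^k(91) = [91, 93, 14, 72, 31, 88, 24] for k=0..6.
4 cycles of lengths [100, 20, 4, 1].
Σ(ℓ_i−1) = 125−4 = 121; sign = (−1)^121 = -1.
(23|125)_J = -1 (Zolotarev's lemma cross-check).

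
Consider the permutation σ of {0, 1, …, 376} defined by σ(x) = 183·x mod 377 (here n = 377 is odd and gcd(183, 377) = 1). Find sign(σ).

+1

Start at x=196: 196 → 53 → 274 → 1 → 183 → 313 → 352 → … (one orbit).
The orbit structure of x ↦ 183x mod 377: 39 orbits of sizes [14, 14, 14, 14, 14, 14, 14, 14, 14, 14, 14, 14, 14, 14, 14, 14, 14, 14, 14, 14, 14, 14, 14, 14, 14, 14, 1, 1, 1, 1, 1, 1, 1, 1, 1, 1, 1, 1, 1].
377 − 39 = 338 transpositions; sign(π) = (−1)^338 = +1.
Check: (183/377) = +1 by Zolotarev.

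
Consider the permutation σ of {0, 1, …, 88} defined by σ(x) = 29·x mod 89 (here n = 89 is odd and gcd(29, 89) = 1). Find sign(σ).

-1

Trace 81: π^k(81) = [81, 35, 36, 65, 16, 19, 17] for k=0..6.
Cycle lengths of π_29 on ℤ/89ℤ: [88, 1]; 2 cycles in total.
sign(π) = (−1)^{n − #cycles} = (−1)^{89−2} = (−1)^87 = -1.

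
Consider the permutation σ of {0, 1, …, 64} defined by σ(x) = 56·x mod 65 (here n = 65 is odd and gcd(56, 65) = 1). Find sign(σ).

Trace 51: π^k(51) = [51, 61, 36, 1, 56, 16] for k=0..5.
Decompose π into cycles: lengths [6, 6, 6, 6, 6, 6, 6, 6, 6, 6, 1, 1, 1, 1, 1] (15 cycles, including the fixed point 0).
With 15 cycles on 65 points, sign = (−1)^{65−15} = +1.

+1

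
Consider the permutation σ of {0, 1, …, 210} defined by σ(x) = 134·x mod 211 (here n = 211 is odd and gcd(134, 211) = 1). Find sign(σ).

+1

Trace 14: π^k(14) = [14, 188, 83, 150, 55, 196, 100] for k=0..6.
Cycle type of π: 15×14 + 1; total 15 cycles.
15 cycles on 211: each ℓ→(−1)^(ℓ−1), product (−1)^196 = +1.
Zolotarev: (134|211) = +1, matching the cycle-count sign.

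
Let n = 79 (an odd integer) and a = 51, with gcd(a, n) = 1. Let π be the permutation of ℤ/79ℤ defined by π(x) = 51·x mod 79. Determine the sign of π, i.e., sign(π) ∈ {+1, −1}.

Start at x=5: 5 → 18 → 49 → 50 → 22 → 16 → 26 → … (one orbit).
The orbit structure of x ↦ 51x mod 79: 3 orbits of sizes [39, 39, 1].
n − c = 79 − 3 = 76; sign = (−1)^76 = +1.
The Jacobi symbol (51|79) = +1 (Zolotarev) agrees.

+1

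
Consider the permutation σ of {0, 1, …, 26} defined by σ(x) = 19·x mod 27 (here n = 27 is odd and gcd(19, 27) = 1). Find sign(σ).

Start at x=1: 1 → 19 → 10 → 1 (one orbit).
Cycle type of π: 3×6 + 1×9; total 15 cycles.
sign(π) = (−1)^{n − #cycles} = (−1)^{27−15} = (−1)^12 = +1.
Via Zolotarev, sign(π_{19}) = (19|27) = +1.

+1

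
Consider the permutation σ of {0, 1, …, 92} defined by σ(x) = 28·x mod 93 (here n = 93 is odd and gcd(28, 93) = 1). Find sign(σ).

Start at x=28: 28 → 40 → 4 → 19 → 67 → 16 → 76 → … (one orbit).
9 cycles of lengths [15, 15, 15, 15, 15, 15, 1, 1, 1].
sign(π) = (−1)^{n − #cycles} = (−1)^{93−9} = (−1)^84 = +1.
Via Zolotarev, sign(π_{28}) = (28|93) = +1.

+1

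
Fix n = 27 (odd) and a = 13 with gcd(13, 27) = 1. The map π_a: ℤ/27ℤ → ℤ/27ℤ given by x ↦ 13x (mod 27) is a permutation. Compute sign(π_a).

Start at x=10: 10 → 22 → 16 → 19 → 4 → 25 → 1 → … (one orbit).
Cycle type of π: 9×2 + 3×2 + 1×3; total 7 cycles.
Σ(ℓ_i−1) = 27−7 = 20; sign = (−1)^20 = +1.

+1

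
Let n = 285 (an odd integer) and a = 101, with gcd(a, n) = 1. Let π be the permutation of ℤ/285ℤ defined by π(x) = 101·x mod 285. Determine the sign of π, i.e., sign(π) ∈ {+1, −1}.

Orbit of 271 under x↦101x: [271, 11, 256, 206, 1, 101, 226]… (length divides ord_285(101)).
Cycle type of π: 18×10 + 9×10 + 2×5 + 1×5; total 30 cycles.
30 cycles on 285: each ℓ→(−1)^(ℓ−1), product (−1)^255 = -1.

-1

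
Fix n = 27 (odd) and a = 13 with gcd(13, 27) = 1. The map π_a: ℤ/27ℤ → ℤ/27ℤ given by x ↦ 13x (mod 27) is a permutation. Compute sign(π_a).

Trace 19: π^k(19) = [19, 4, 25, 1, 13, 7, 10] for k=0..6.
Decompose π into cycles: lengths [9, 9, 3, 3, 1, 1, 1] (7 cycles, including the fixed point 0).
Σ(ℓ_i−1) = 27−7 = 20; sign = (−1)^20 = +1.

+1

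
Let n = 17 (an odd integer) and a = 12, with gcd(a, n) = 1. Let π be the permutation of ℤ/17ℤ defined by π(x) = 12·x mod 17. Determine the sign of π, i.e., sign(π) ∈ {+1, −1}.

-1

Orbit of 9 under x↦12x: [9, 6, 4, 14, 15, 10, 1]… (length divides ord_17(12)).
2 cycles of lengths [16, 1].
sign(π) = (−1)^{n − #cycles} = (−1)^{17−2} = (−1)^15 = -1.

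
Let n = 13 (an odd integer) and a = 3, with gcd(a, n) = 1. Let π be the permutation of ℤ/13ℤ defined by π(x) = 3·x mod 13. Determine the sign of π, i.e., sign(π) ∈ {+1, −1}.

Orbit of 9 under x↦3x: [9, 1, 3]… (length divides ord_13(3)).
The orbit structure of x ↦ 3x mod 13: 5 orbits of sizes [3, 3, 3, 3, 1].
sign(π) = (−1)^{n − #cycles} = (−1)^{13−5} = (−1)^8 = +1.
The Jacobi symbol (3|13) = +1 (Zolotarev) agrees.

+1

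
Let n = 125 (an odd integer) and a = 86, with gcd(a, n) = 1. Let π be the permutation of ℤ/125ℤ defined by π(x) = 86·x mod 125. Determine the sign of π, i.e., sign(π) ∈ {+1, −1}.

Orbit of 26 under x↦86x: [26, 111, 46, 81, 91, 76, 36]… (length divides ord_125(86)).
13 cycles of lengths [25, 25, 25, 25, 5, 5, 5, 5, 1, 1, 1, 1, 1].
n − c = 125 − 13 = 112; sign = (−1)^112 = +1.

+1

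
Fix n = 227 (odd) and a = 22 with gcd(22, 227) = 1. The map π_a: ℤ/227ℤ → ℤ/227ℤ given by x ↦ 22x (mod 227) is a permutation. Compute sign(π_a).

-1

Start at x=50: 50 → 192 → 138 → 85 → 54 → 53 → 31 → … (one orbit).
2 cycles of lengths [226, 1].
227 − 2 = 225 transpositions; sign(π) = (−1)^225 = -1.
Check: (22/227) = -1 by Zolotarev.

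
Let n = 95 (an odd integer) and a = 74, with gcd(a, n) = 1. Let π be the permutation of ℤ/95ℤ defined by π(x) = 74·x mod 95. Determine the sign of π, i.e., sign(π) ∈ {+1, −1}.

+1

Trace 61: π^k(61) = [61, 49, 16, 44, 26, 24, 66] for k=0..6.
Decompose π into cycles: lengths [18, 18, 18, 18, 9, 9, 2, 2, 1] (9 cycles, including the fixed point 0).
n − c = 95 − 9 = 86; sign = (−1)^86 = +1.
The Jacobi symbol (74|95) = +1 (Zolotarev) agrees.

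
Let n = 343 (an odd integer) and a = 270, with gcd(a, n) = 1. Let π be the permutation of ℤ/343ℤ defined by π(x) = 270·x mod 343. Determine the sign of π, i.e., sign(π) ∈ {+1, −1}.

Start at x=218: 218 → 207 → 324 → 15 → 277 → 16 → 204 → … (one orbit).
Cycle lengths of π_270 on ℤ/343ℤ: [147, 147, 21, 21, 3, 3, 1]; 7 cycles in total.
sign(π) = (−1)^{n − #cycles} = (−1)^{343−7} = (−1)^336 = +1.
Via Zolotarev, sign(π_{270}) = (270|343) = +1.

+1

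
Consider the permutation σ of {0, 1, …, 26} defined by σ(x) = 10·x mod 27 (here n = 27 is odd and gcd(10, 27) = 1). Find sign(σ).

+1

Start at x=19: 19 → 1 → 10 → 19 (one orbit).
Cycle lengths of π_10 on ℤ/27ℤ: [3, 3, 3, 3, 3, 3, 1, 1, 1, 1, 1, 1, 1, 1, 1]; 15 cycles in total.
sign(π) = (−1)^{n − #cycles} = (−1)^{27−15} = (−1)^12 = +1.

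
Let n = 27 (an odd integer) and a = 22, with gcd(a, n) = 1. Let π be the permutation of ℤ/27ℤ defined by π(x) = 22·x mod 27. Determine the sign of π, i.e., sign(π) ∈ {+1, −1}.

+1

Start at x=13: 13 → 16 → 1 → 22 → 25 → 10 → 4 → … (one orbit).
7 cycles of lengths [9, 9, 3, 3, 1, 1, 1].
With 7 cycles on 27 points, sign = (−1)^{27−7} = +1.
Zolotarev: (22|27) = +1, matching the cycle-count sign.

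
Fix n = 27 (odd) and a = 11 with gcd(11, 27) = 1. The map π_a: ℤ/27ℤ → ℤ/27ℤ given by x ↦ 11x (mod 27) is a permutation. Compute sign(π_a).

Trace 10: π^k(10) = [10, 2, 22, 26, 16, 14, 19] for k=0..6.
Cycle lengths of π_11 on ℤ/27ℤ: [18, 6, 2, 1]; 4 cycles in total.
4 cycles on 27: each ℓ→(−1)^(ℓ−1), product (−1)^23 = -1.

-1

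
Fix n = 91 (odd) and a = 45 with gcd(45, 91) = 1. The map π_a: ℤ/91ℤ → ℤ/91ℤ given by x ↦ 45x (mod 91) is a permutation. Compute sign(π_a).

+1

Trace 16: π^k(16) = [16, 83, 4, 89, 1, 45, 23] for k=0..6.
Decompose π into cycles: lengths [12, 12, 12, 12, 12, 12, 12, 6, 1] (9 cycles, including the fixed point 0).
91 − 9 = 82 transpositions; sign(π) = (−1)^82 = +1.
Zolotarev: (45|91) = +1, matching the cycle-count sign.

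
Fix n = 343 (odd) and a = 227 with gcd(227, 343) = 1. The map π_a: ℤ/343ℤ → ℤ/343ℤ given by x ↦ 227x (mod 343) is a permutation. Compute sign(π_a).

Start at x=178: 178 → 275 → 342 → 116 → 264 → 246 → 276 → … (one orbit).
Decompose π into cycles: lengths [42, 42, 42, 42, 42, 42, 42, 6, 6, 6, 6, 6, 6, 6, 6, 1] (16 cycles, including the fixed point 0).
Σ(ℓ_i−1) = 343−16 = 327; sign = (−1)^327 = -1.
(227|343)_J = -1 (Zolotarev's lemma cross-check).

-1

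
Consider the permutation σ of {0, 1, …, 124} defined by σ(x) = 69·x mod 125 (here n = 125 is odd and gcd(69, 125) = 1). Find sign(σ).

+1

Trace 104: π^k(104) = [104, 51, 19, 61, 84, 46, 49] for k=0..6.
The orbit structure of x ↦ 69x mod 125: 7 orbits of sizes [50, 50, 10, 10, 2, 2, 1].
n − c = 125 − 7 = 118; sign = (−1)^118 = +1.
Zolotarev: (69|125) = +1, matching the cycle-count sign.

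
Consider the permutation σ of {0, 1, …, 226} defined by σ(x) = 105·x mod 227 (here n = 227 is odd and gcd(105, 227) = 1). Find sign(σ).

Trace 30: π^k(30) = [30, 199, 11, 20, 57, 83, 89] for k=0..6.
2 cycles of lengths [226, 1].
227 − 2 = 225 transpositions; sign(π) = (−1)^225 = -1.

-1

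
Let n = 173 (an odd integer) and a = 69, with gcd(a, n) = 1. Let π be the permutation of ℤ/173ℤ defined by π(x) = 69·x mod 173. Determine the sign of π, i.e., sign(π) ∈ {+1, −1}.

-1

Start at x=28: 28 → 29 → 98 → 15 → 170 → 139 → 76 → … (one orbit).
The orbit structure of x ↦ 69x mod 173: 2 orbits of sizes [172, 1].
2 cycles on 173: each ℓ→(−1)^(ℓ−1), product (−1)^171 = -1.
Zolotarev: (69|173) = -1, matching the cycle-count sign.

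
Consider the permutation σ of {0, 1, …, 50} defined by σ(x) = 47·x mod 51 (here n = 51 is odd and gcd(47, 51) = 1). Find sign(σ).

-1

Trace 47: π^k(47) = [47, 16, 38, 1] for k=0..3.
Decompose π into cycles: lengths [4, 4, 4, 4, 4, 4, 4, 4, 4, 4, 4, 4, 2, 1] (14 cycles, including the fixed point 0).
14 cycles on 51: each ℓ→(−1)^(ℓ−1), product (−1)^37 = -1.
Zolotarev: (47|51) = -1, matching the cycle-count sign.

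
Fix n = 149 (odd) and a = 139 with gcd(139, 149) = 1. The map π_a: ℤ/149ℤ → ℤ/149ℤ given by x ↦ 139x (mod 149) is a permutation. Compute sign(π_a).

Trace 90: π^k(90) = [90, 143, 60, 145, 40, 47, 126] for k=0..6.
Decompose π into cycles: lengths [148, 1] (2 cycles, including the fixed point 0).
2 cycles on 149: each ℓ→(−1)^(ℓ−1), product (−1)^147 = -1.

-1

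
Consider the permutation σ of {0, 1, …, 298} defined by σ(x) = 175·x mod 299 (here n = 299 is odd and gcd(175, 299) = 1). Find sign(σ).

+1

Start at x=97: 97 → 231 → 60 → 35 → 145 → 259 → 176 → … (one orbit).
The orbit structure of x ↦ 175x mod 299: 5 orbits of sizes [132, 132, 22, 12, 1].
Σ(ℓ_i−1) = 299−5 = 294; sign = (−1)^294 = +1.
Zolotarev: (175|299) = +1, matching the cycle-count sign.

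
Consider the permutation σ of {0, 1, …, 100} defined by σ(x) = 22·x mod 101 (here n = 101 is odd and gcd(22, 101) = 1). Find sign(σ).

+1

Trace 1: π^k(1) = [1, 22, 80, 43, 37, 6, 31] for k=0..6.
The orbit structure of x ↦ 22x mod 101: 3 orbits of sizes [50, 50, 1].
3 cycles on 101: each ℓ→(−1)^(ℓ−1), product (−1)^98 = +1.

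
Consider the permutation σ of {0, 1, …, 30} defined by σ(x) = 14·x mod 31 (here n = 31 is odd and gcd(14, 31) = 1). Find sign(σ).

Orbit of 16 under x↦14x: [16, 7, 5, 8, 19, 18, 4]… (length divides ord_31(14)).
Cycle type of π: 15×2 + 1; total 3 cycles.
sign(π) = (−1)^{n − #cycles} = (−1)^{31−3} = (−1)^28 = +1.
(14|31)_J = +1 (Zolotarev's lemma cross-check).

+1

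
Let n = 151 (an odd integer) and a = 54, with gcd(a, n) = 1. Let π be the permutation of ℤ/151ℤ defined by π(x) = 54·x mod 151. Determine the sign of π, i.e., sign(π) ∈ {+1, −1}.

Orbit of 1 under x↦54x: [1, 54, 47, 122, 95, 147, 86]… (length divides ord_151(54)).
π_54 has 2 disjoint cycles with lengths [150, 1] on {0,…,150}.
Σ(ℓ_i−1) = 151−2 = 149; sign = (−1)^149 = -1.
The Jacobi symbol (54|151) = -1 (Zolotarev) agrees.

-1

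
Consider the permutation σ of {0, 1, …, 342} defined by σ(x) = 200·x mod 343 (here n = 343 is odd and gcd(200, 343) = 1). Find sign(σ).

+1

Orbit of 144 under x↦200x: [144, 331, 1, 200, 212, 211, 11]… (length divides ord_343(200)).
7 cycles of lengths [147, 147, 21, 21, 3, 3, 1].
n − c = 343 − 7 = 336; sign = (−1)^336 = +1.
The Jacobi symbol (200|343) = +1 (Zolotarev) agrees.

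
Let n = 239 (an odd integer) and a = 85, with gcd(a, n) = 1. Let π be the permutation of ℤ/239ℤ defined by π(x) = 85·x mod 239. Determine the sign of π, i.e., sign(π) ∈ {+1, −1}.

+1

Orbit of 226 under x↦85x: [226, 90, 2, 170, 110, 29, 75]… (length divides ord_239(85)).
Cycle type of π: 119×2 + 1; total 3 cycles.
3 cycles on 239: each ℓ→(−1)^(ℓ−1), product (−1)^236 = +1.
Zolotarev: (85|239) = +1, matching the cycle-count sign.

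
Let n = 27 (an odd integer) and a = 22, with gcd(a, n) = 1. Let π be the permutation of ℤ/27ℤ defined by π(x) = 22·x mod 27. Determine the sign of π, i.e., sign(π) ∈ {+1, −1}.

+1

Orbit of 13 under x↦22x: [13, 16, 1, 22, 25, 10, 4]… (length divides ord_27(22)).
The orbit structure of x ↦ 22x mod 27: 7 orbits of sizes [9, 9, 3, 3, 1, 1, 1].
7 cycles on 27: each ℓ→(−1)^(ℓ−1), product (−1)^20 = +1.
Zolotarev: (22|27) = +1, matching the cycle-count sign.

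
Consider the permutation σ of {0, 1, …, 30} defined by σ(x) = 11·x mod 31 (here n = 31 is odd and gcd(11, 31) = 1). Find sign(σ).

Start at x=2: 2 → 22 → 25 → 27 → 18 → 12 → 8 → … (one orbit).
Decompose π into cycles: lengths [30, 1] (2 cycles, including the fixed point 0).
With 2 cycles on 31 points, sign = (−1)^{31−2} = -1.
(11|31)_J = -1 (Zolotarev's lemma cross-check).

-1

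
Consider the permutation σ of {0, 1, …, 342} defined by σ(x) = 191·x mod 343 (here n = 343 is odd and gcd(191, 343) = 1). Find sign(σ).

Trace 158: π^k(158) = [158, 337, 226, 291, 15, 121, 130] for k=0..6.
The orbit structure of x ↦ 191x mod 343: 7 orbits of sizes [147, 147, 21, 21, 3, 3, 1].
343 − 7 = 336 transpositions; sign(π) = (−1)^336 = +1.
(191|343)_J = +1 (Zolotarev's lemma cross-check).

+1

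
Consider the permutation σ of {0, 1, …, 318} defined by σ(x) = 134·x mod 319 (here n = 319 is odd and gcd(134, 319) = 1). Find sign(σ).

Orbit of 68 under x↦134x: [68, 180, 195, 291, 76, 295, 293]… (length divides ord_319(134)).
The orbit structure of x ↦ 134x mod 319: 5 orbits of sizes [140, 140, 28, 10, 1].
5 cycles on 319: each ℓ→(−1)^(ℓ−1), product (−1)^314 = +1.

+1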